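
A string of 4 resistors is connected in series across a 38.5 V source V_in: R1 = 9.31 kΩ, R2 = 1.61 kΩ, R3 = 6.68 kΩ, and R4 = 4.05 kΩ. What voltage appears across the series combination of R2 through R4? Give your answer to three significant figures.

Series total: ΣR = 9.31 + 1.61 + 6.68 + 4.05 = 21.65 kΩ.
R_{R2..R4} = 1.61 + 6.68 + 4.05 = 12.34 kΩ.
By the voltage-divider rule, V = 38.5 × 12.34/21.65 = 21.94 V.

V ≈ 21.9 V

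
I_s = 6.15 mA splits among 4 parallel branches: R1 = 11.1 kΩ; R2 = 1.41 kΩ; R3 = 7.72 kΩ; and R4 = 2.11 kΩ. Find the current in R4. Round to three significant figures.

Total conductance ΣG = 1/11.1 + 1/1.41 + 1/7.72 + 1/2.11 = 1.403 (units of 1/kΩ).
R4 takes the fraction G_k/ΣG = 0.4739/1.403 = 0.3379, so I = 6.15 × 0.3379 = 2.078 mA.

I ≈ 2.08 mA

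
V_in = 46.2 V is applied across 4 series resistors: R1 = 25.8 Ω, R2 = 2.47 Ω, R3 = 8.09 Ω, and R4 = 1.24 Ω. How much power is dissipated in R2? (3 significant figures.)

The common current is I = 46.2/37.60 = 1.229 A.
P = I²R = 1.510 × 2.47 = 3.729 W.

P ≈ 3.73 W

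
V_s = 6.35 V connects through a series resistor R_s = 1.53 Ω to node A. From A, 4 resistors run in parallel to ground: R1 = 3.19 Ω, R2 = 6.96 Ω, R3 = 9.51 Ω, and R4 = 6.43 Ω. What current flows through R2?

Parallel bank: R_p = 1/(1/3.19 + 1/6.96 + 1/9.51 + 1/6.43) = 1.393 Ω.
V_A = 6.35 × 1.393/2.923 = 3.026 V.
Branch current I = V_A/R2 = 3.026/6.96 = 0.4348 A.

I ≈ 0.435 A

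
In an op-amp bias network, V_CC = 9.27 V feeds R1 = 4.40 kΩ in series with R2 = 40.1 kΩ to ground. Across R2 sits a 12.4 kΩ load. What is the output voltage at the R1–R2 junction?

The load sits in parallel with R2, giving an effective lower resistance R2' = R2·R_L/(R2+R_L) = 9.471 kΩ.
Now apply the divider: V_out = 9.27 × 0.6828 = 6.330 V.

V_out ≈ 6.33 V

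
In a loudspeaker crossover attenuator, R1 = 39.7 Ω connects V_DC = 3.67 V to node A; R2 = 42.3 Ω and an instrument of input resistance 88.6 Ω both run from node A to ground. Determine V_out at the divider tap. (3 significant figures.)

V_out ≈ 1.54 V

The load sits in parallel with R2, giving an effective lower resistance R2' = R2·R_L/(R2+R_L) = 28.63 Ω.
Then V_out = V_DC · R2'/(R1 + R2') = 3.67 × 28.63/68.33 = 1.538 V.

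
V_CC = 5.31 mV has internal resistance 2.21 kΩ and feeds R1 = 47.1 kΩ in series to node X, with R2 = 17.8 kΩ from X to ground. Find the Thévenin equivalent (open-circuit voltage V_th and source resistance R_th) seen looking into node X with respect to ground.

V_th ≈ 1.41 mV, R_th ≈ 13.1 kΩ

R1' = 2.21 + 47.1 = 49.31 kΩ (source resistance + R1).
With X open, the divider is unloaded: V_th = 5.31 × 17.8/67.11 = 1.408 mV.
Zeroing V_CC shorts the top of R1' to ground, so R_th = R1' ‖ R2 = 13.08 kΩ.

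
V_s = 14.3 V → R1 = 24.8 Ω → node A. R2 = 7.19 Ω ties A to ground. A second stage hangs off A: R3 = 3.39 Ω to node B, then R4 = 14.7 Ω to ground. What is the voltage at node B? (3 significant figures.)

Looking into the second stage from A: R3 + R4 = 18.09 Ω appears in parallel with R2.
Effective lower resistance at A: R2 ‖ 18.09 = 5.145 Ω.
V_A = 14.3 × 5.145/(24.8 + 5.145) = 2.457 V.
V_B = V_A × 0.8126 = 1.997 V.

V_B ≈ 2.00 V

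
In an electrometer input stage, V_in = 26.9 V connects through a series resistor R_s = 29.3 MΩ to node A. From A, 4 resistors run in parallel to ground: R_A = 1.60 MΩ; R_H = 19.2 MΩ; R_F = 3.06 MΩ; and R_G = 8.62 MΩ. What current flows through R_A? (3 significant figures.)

Equivalent of the parallel group: R_p = 0.8929 MΩ.
Node voltage V_A = V_in · R_p/(R_s + R_p) = 26.9 × 0.02957 = 0.7956 V.
I(R_A) = V_A / R_A = 0.7956/1.60 = 0.4972 µA.

I ≈ 0.497 µA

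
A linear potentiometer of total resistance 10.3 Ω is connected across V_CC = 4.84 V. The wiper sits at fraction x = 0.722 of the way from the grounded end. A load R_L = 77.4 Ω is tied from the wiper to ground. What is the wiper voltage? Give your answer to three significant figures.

V_out ≈ 3.40 V

Lower segment x·R_p = 7.437 Ω; upper segment (1−x)·R_p = 2.863 Ω.
R_L loads the lower segment: effective lower R = 6.785 Ω.
Then V_out = V_CC · 6.785/(2.863 + 6.785) = 3.404 V.
(Unloaded: V_out = x·V_CC = 3.49 V.)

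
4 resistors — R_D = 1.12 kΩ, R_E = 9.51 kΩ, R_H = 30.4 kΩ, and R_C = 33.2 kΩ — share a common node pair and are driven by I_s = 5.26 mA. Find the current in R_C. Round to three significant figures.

Total conductance ΣG = 1/1.12 + 1/9.51 + 1/30.4 + 1/33.2 = 1.061 (units of 1/kΩ).
Current divider: I(R_C) = I_s · G_k/ΣG = 5.26 × (0.03012/1.061) = 5.26 × 0.02839 = 0.1493 mA.

I ≈ 0.149 mA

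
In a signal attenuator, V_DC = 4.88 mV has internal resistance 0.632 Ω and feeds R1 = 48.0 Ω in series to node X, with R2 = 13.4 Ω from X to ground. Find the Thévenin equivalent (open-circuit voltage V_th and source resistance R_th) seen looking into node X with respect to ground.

V_th ≈ 1.05 mV, R_th ≈ 10.5 Ω

R1' = 0.632 + 48.0 = 48.63 Ω (source resistance + R1).
V_th is the unloaded tap voltage: V_DC · R2/(R1'+R2) = 4.88 × 0.2160 = 1.054 mV.
Zeroing V_DC shorts the top of R1' to ground, so R_th = R1' ‖ R2 = 10.51 Ω.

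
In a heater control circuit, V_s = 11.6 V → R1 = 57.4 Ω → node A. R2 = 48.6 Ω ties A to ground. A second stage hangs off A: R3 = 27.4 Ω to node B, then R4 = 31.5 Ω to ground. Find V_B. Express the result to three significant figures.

Node A sees R2 in parallel with the series input of stage 2, R3 + R4 = 58.90 Ω.
R2 ‖ (R3+R4) = 26.63 Ω.
So V_A = 11.6 × 0.3169 = 3.676 V.
Stage 2 is unloaded, so V_B = V_A · R4/(R3+R4) = 3.676 × 31.5/58.90 = 1.966 V.

V_B ≈ 1.97 V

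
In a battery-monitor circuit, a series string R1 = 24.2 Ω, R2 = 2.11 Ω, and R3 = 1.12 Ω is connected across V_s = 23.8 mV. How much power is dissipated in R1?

P ≈ 18.2 µW

The common current is I = 23.8/27.43 = 0.8677 mA.
P = I²R = 0.7528 × 24.2 = 18.22 µW.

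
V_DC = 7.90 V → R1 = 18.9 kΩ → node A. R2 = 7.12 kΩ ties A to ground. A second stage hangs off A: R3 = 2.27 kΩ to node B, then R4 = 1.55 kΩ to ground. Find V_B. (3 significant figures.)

Node A sees R2 in parallel with the series input of stage 2, R3 + R4 = 3.820 kΩ.
Effective lower resistance at A: R2 ‖ 3.820 = 2.486 kΩ.
V_A = 7.90 × 2.486/(18.9 + 2.486) = 0.9184 V.
Then the unloaded second divider: V_B = V_A × R4/(R3+R4) = 0.9184 × 0.4058 = 0.3726 V.

V_B ≈ 0.373 V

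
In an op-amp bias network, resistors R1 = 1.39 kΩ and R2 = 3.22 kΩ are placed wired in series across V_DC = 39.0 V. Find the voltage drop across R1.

V ≈ 11.8 V

Series total: ΣR = 1.39 + 3.22 = 4.610 kΩ.
Voltage divider: V = V_DC · (1.390 / 4.610) = 39.0 × 0.3015 = 11.76 V.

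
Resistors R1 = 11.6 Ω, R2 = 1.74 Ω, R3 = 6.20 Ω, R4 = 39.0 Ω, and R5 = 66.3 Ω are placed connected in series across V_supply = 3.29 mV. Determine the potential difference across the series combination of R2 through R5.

V ≈ 2.98 mV

ΣR = 11.6 + 1.74 + 6.20 + 39.0 + 66.3 = 124.8 Ω.
R_{R2..R5} = 1.74 + 6.20 + 39.0 + 66.3 = 113.2 Ω.
V = V_supply · R/ΣR = 3.29 × 0.9071 = 2.984 mV.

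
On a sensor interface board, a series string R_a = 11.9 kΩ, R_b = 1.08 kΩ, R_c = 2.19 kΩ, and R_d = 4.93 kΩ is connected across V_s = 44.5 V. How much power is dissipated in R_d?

The common current is I = 44.5/20.10 = 2.214 mA.
P = I²R = 4.901 × 4.93 = 24.16 mW.

P ≈ 24.2 mW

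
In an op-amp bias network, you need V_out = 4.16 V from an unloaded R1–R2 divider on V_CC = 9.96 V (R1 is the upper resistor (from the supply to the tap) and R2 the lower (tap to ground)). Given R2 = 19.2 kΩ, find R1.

R1 ≈ 26.8 kΩ

The divider ratio is R2/(R1+R2) = 4.16/9.96 = 0.4177.
Rearranging, R1 = R2·(1−k)/k = 19.2 × 1.394 = 26.77 kΩ.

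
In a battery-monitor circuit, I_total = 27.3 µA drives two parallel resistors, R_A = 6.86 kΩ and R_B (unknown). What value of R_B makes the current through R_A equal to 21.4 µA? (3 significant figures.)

R_B ≈ 24.9 kΩ

Two-branch current divider: I_A = I_total · R_B/(R_A + R_B).
With f = 0.7839, R_B = R_A · f/(1−f) = 6.86 × 3.627 = 24.88 kΩ.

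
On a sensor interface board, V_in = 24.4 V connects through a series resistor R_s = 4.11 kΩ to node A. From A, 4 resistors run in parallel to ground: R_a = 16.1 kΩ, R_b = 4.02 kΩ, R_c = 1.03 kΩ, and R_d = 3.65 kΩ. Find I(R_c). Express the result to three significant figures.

I ≈ 3.20 mA

Combine the parallel branches: R_p = (1/16.1 + 1/4.02 + 1/1.03 + 1/3.65)⁻¹ = 0.6428 kΩ.
V_A = 24.4 × 0.6428/4.753 = 3.300 V.
I(R_c) = V_A / R_c = 3.300/1.03 = 3.204 mA.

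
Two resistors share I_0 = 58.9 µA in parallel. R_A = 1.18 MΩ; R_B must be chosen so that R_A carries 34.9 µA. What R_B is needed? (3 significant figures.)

R_B ≈ 1.72 MΩ

In a two-way split, I_A/I_0 = R_B/(R_A + R_B).
34.9/58.9 = R_B/(R_A + R_B) → R_B = R_A · (0.5925)/(1 − 0.5925) = 1.18 × 1.454 = 1.716 MΩ.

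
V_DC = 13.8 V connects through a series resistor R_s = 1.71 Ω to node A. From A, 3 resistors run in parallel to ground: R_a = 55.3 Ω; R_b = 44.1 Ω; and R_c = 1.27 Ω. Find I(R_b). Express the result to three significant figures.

Combine the parallel branches: R_p = (1/55.3 + 1/44.1 + 1/1.27)⁻¹ = 1.207 Ω.
Node voltage V_A = V_DC · R_p/(R_s + R_p) = 13.8 × 0.4139 = 5.712 V.
I(R_b) = V_A / R_b = 5.712/44.1 = 0.1295 A.
(Equivalently: I_total = 4.730 A, then current-divider fraction G_k/ΣG = 0.02738.)

I ≈ 0.130 A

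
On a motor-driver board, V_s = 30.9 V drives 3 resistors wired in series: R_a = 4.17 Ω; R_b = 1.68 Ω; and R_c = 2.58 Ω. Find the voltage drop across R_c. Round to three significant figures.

ΣR = 4.17 + 1.68 + 2.58 = 8.430 Ω.
Voltage divider: V = V_s · (2.580 / 8.430) = 30.9 × 0.3060 = 9.457 V.

V ≈ 9.46 V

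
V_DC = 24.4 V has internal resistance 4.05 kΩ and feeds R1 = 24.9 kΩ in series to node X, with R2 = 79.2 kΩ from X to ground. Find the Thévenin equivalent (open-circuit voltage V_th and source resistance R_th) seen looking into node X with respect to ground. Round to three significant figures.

V_th ≈ 17.9 V, R_th ≈ 21.2 kΩ

R1' = 4.05 + 24.9 = 28.95 kΩ (source resistance + R1).
With X open, the divider is unloaded: V_th = 24.4 × 79.2/108.2 = 17.87 V.
With V_DC suppressed (replaced by a short), R_th = R1' ‖ R2 = (28.95 × 79.2)/(28.95 + 79.2) = 21.20 kΩ.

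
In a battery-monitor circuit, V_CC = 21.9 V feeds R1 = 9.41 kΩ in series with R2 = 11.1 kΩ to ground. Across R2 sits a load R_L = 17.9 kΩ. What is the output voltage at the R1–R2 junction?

The load sits in parallel with R2, giving an effective lower resistance R2' = R2·R_L/(R2+R_L) = 6.851 kΩ.
Voltage divider with the loaded lower leg: V_out = 21.9 × 6.851/(9.41 + 6.851) = 21.9 × 0.4213 = 9.227 V.

V_out ≈ 9.23 V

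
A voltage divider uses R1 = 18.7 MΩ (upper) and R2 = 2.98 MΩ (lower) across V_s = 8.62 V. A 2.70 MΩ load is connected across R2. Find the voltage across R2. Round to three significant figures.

V_out ≈ 0.607 V

The load sits in parallel with R2, giving an effective lower resistance R2' = R2·R_L/(R2+R_L) = 1.417 MΩ.
Now apply the divider: V_out = 8.62 × 0.07042 = 0.6070 V.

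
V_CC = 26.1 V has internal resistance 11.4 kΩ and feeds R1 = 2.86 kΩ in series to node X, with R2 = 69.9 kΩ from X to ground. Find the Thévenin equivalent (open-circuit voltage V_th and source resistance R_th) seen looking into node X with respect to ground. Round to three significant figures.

V_th ≈ 21.7 V, R_th ≈ 11.8 kΩ

R1' = 11.4 + 2.86 = 14.26 kΩ (source resistance + R1).
V_th is the unloaded tap voltage: V_CC · R2/(R1'+R2) = 26.1 × 0.8306 = 21.68 V.
Zeroing V_CC shorts the top of R1' to ground, so R_th = R1' ‖ R2 = 11.84 kΩ.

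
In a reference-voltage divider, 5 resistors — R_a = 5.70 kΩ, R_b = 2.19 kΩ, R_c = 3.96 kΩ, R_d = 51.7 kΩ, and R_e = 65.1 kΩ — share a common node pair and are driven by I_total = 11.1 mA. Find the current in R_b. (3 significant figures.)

Total conductance ΣG = 1/5.70 + 1/2.19 + 1/3.96 + 1/51.7 + 1/65.1 = 0.9193 (units of 1/kΩ).
By the current-divider rule, I = I_total · G_k/ΣG = 11.1 × 0.4967 = 5.513 mA.

I ≈ 5.51 mA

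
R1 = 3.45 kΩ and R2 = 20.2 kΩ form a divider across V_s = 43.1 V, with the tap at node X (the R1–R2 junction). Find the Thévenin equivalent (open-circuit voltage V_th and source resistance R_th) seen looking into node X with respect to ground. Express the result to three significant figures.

V_th is the unloaded tap voltage: V_s · R2/(R1+R2) = 43.1 × 0.8541 = 36.81 V.
With V_s suppressed (replaced by a short), R_th = R1 ‖ R2 = (3.450 × 20.2)/(3.450 + 20.2) = 2.947 kΩ.

V_th ≈ 36.8 V, R_th ≈ 2.95 kΩ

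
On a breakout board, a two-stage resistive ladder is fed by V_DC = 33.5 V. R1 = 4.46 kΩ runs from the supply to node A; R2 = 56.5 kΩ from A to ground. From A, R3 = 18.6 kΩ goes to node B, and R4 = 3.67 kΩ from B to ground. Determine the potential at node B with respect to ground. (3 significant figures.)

V_B ≈ 4.32 V

Node A sees R2 in parallel with the series input of stage 2, R3 + R4 = 22.27 kΩ.
R2 ‖ (R3+R4) = 15.97 kΩ.
First divider: V_A = V_DC · 15.97/(4.46 + 15.97) = 26.19 V.
V_B = V_A × 0.1648 = 4.316 V.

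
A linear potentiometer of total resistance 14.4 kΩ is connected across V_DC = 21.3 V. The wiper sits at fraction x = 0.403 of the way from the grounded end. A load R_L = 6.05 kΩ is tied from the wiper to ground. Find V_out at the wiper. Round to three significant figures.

V_out ≈ 5.46 V

The pot divides into 8.597 kΩ above the wiper and 5.803 kΩ below.
R_L loads the lower segment: effective lower R = 2.962 kΩ.
Loaded-divider output: V_out = 21.3 × 0.2563 = 5.458 V.
(Unloaded: V_out = x·V_DC = 8.58 V.)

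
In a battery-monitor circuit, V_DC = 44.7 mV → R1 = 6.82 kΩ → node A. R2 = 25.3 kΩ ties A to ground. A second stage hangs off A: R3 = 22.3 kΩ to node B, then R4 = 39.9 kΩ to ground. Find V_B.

V_B ≈ 20.8 mV

The second stage (R3 + R4 = 62.20 kΩ) loads node A in parallel with R2.
R2 ‖ (R3+R4) = 17.98 kΩ.
First divider: V_A = V_DC · 17.98/(6.82 + 17.98) = 32.41 mV.
Stage 2 is unloaded, so V_B = V_A · R4/(R3+R4) = 32.41 × 39.9/62.20 = 20.79 mV.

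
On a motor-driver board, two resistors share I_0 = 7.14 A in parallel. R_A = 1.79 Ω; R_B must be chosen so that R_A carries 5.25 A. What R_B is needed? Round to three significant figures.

R_B ≈ 4.97 Ω

In a two-way split, I_A/I_0 = R_B/(R_A + R_B).
With f = 0.7353, R_B = R_A · f/(1−f) = 1.79 × 2.778 = 4.972 Ω.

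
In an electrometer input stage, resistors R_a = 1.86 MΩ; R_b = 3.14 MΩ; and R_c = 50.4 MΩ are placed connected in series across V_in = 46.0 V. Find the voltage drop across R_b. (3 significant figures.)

Series total: ΣR = 1.86 + 3.14 + 50.4 = 55.40 MΩ.
Voltage divider: V = V_in · (3.140 / 55.40) = 46.0 × 0.05668 = 2.607 V.

V ≈ 2.61 V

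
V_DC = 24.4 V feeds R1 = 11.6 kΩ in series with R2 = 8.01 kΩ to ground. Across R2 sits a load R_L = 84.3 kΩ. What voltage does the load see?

V_out ≈ 9.44 V

The load sits in parallel with R2, giving an effective lower resistance R2' = R2·R_L/(R2+R_L) = 7.315 kΩ.
Now apply the divider: V_out = 24.4 × 0.3867 = 9.436 V.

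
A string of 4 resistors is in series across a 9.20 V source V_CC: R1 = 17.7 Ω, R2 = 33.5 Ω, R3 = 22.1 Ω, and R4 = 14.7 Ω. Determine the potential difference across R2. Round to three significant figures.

V ≈ 3.50 V

Series total: ΣR = 17.7 + 33.5 + 22.1 + 14.7 = 88.00 Ω.
By the voltage-divider rule, V = 9.20 × 33.50/88.00 = 3.502 V.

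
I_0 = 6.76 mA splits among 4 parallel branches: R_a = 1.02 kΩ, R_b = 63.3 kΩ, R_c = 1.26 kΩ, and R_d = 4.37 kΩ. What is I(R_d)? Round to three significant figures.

I ≈ 0.766 mA

Total conductance ΣG = 1/1.02 + 1/63.3 + 1/1.26 + 1/4.37 = 2.019 (units of 1/kΩ).
R_d takes the fraction G_k/ΣG = 0.2288/2.019 = 0.1134, so I = 6.76 × 0.1134 = 0.7663 mA.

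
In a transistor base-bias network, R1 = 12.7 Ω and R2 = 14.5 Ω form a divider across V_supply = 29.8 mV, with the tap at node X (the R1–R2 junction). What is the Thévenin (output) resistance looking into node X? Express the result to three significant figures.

Looking into X with the source shorted: R_th = R1·R2/(R1+R2) = 12.70 × 14.5/27.20 = 6.770 Ω.

R_th ≈ 6.77 Ω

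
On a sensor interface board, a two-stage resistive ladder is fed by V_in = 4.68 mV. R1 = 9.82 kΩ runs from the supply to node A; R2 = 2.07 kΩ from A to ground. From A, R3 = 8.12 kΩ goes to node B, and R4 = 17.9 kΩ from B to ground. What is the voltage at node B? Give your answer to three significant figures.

V_B ≈ 0.526 mV

The second stage (R3 + R4 = 26.02 kΩ) loads node A in parallel with R2.
R2 ‖ (R3+R4) = 1.917 kΩ.
First divider: V_A = V_in · 1.917/(9.82 + 1.917) = 0.7645 mV.
V_B = V_A × 0.6879 = 0.5259 mV.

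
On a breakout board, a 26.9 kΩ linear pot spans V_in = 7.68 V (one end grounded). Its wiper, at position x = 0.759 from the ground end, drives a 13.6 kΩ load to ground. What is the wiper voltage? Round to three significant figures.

V_out ≈ 4.28 V

The pot divides into 6.483 kΩ above the wiper and 20.42 kΩ below.
R_L loads the lower segment: effective lower R = 8.163 kΩ.
Loaded-divider output: V_out = 7.68 × 0.5573 = 4.280 V.
(Unloaded: V_out = x·V_in = 5.83 V.)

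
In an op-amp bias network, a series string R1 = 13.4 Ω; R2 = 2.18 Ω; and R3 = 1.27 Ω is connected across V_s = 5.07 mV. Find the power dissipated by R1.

P ≈ 1.21 µW

ΣR = 16.85 Ω → I = 5.07/16.85 = 0.3009 mA.
P(R1) = I²·R1 = (0.3009)² × 13.4 = 1.213 µW.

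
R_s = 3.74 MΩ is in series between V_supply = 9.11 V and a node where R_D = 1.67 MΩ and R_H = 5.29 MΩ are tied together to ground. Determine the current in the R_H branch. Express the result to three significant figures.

Equivalent of the parallel group: R_p = 1.269 MΩ.
V_A = 9.11 × 1.269/5.009 = 2.308 V.
Branch current I = V_A/R_H = 2.308/5.29 = 0.4364 µA.

I ≈ 0.436 µA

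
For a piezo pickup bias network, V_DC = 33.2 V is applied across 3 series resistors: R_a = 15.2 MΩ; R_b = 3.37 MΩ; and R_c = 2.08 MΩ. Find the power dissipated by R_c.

Series current I = V_DC/ΣR = 33.2/20.65 = 1.608 µA.
V(R_c) = I·R = 3.344 V; P = V·I = 3.344 × 1.608 = 5.376 µW.

P ≈ 5.38 µW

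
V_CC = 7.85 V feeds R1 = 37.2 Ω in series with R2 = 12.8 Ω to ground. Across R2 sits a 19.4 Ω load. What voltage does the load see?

The load sits in parallel with R2, giving an effective lower resistance R2' = R2·R_L/(R2+R_L) = 7.712 Ω.
Voltage divider with the loaded lower leg: V_out = 7.85 × 7.712/(37.2 + 7.712) = 7.85 × 0.1717 = 1.348 V.

V_out ≈ 1.35 V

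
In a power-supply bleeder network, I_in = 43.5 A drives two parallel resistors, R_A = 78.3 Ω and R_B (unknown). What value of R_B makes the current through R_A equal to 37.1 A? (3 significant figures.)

In a two-way split, I_A/I_in = R_B/(R_A + R_B).
37.1/43.5 = R_B/(R_A + R_B) → R_B = R_A · (0.8529)/(1 − 0.8529) = 78.3 × 5.797 = 453.9 Ω.

R_B ≈ 454 Ω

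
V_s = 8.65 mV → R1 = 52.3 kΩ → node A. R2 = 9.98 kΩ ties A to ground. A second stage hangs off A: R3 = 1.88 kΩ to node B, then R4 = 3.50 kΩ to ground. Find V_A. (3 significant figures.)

Looking into the second stage from A: R3 + R4 = 5.380 kΩ appears in parallel with R2.
R2 ‖ (R3+R4) = 3.496 kΩ.
So V_A = 8.65 × 0.06265 = 0.5419 mV.

V_A ≈ 0.542 mV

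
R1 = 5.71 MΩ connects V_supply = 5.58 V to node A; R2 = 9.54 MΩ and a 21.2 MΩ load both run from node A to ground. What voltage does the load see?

First combine the lower leg with the load: R2 ‖ R_L = 6.579 MΩ.
Voltage divider with the loaded lower leg: V_out = 5.58 × 6.579/(5.71 + 6.579) = 5.58 × 0.5354 = 2.987 V.

V_out ≈ 2.99 V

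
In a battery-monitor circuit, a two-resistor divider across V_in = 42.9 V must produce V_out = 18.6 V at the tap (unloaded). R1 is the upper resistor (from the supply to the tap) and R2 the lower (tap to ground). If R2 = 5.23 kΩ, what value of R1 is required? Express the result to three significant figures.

R1 ≈ 6.83 kΩ

Required fraction k = V_out/V_in = 0.4336.
Rearranging, R1 = R2·(1−k)/k = 5.23 × 1.306 = 6.833 kΩ.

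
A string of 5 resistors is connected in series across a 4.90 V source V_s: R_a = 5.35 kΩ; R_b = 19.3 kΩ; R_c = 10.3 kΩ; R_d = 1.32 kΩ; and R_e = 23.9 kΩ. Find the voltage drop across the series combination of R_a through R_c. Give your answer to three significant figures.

V ≈ 2.85 V

Series total: ΣR = 5.35 + 19.3 + 10.3 + 1.32 + 23.9 = 60.17 kΩ.
R_{R_a..R_c} = 5.35 + 19.3 + 10.3 = 34.95 kΩ.
Voltage divider: V = V_s · (34.95 / 60.17) = 4.90 × 0.5809 = 2.846 V.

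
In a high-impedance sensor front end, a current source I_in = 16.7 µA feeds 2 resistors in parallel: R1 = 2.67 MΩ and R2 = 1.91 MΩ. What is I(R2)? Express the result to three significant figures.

I ≈ 9.74 µA

For two parallel branches, I_k = I_in · (other R)/(sum of R).
So I = 16.7 × 2.67/4.580 = 9.736 µA.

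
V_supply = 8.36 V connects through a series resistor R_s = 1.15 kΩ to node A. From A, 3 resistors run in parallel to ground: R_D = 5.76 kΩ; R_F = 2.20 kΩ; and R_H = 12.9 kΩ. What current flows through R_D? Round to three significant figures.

Combine the parallel branches: R_p = (1/5.76 + 1/2.20 + 1/12.9)⁻¹ = 1.417 kΩ.
V_A by voltage divider: V_A = 8.36 × 1.417/(1.15 + 1.417) = 4.615 V.
I(R_D) = V_A / R_D = 4.615/5.76 = 0.8012 mA.

I ≈ 0.801 mA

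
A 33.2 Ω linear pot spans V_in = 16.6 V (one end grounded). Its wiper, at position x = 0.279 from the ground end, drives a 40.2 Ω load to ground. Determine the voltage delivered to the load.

Split the track: R_lower = x·R_p = 9.263 Ω, R_upper = (1−x)·R_p = 23.94 Ω.
R_L loads the lower segment: effective lower R = 7.528 Ω.
V_out = 16.6 × 7.528/(23.94 + 7.528) = 3.972 V.

V_out ≈ 3.97 V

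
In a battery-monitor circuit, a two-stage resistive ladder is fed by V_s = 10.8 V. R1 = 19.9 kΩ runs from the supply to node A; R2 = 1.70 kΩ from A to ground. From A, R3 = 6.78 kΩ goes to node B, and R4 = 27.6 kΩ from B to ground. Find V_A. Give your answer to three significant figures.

The second stage (R3 + R4 = 34.38 kΩ) loads node A in parallel with R2.
Effective lower resistance at A: R2 ‖ 34.38 = 1.620 kΩ.
First divider: V_A = V_s · 1.620/(19.9 + 1.620) = 0.8130 V.

V_A ≈ 0.813 V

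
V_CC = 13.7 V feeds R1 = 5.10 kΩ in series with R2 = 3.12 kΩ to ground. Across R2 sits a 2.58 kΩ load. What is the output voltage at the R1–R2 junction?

V_out ≈ 2.97 V

First combine the lower leg with the load: R2 ‖ R_L = 1.412 kΩ.
Voltage divider with the loaded lower leg: V_out = 13.7 × 1.412/(5.10 + 1.412) = 13.7 × 0.2169 = 2.971 V.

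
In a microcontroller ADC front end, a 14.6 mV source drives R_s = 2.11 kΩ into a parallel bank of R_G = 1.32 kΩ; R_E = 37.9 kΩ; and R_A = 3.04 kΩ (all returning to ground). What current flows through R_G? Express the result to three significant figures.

I ≈ 3.30 µA

Combine the parallel branches: R_p = (1/1.32 + 1/37.9 + 1/3.04)⁻¹ = 0.8985 kΩ.
V_A by voltage divider: V_A = 14.6 × 0.8985/(2.11 + 0.8985) = 4.361 mV.
Branch current I = V_A/R_G = 4.361/1.32 = 3.303 µA.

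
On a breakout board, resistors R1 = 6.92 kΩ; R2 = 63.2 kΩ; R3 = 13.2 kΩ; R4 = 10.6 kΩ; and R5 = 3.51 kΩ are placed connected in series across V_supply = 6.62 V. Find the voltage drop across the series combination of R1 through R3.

V ≈ 5.66 V

Total series resistance ΣR = 6.92 + 63.2 + 13.2 + 10.6 + 3.51 = 97.43 kΩ.
R_{R1..R3} = 6.92 + 63.2 + 13.2 = 83.32 kΩ.
By the voltage-divider rule, V = 6.62 × 83.32/97.43 = 5.661 V.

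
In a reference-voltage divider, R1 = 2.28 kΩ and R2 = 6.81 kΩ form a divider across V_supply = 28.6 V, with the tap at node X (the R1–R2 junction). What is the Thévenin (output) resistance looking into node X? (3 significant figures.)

R_th ≈ 1.71 kΩ

Zeroing V_supply shorts the top of R1 to ground, so R_th = R1 ‖ R2 = 1.708 kΩ.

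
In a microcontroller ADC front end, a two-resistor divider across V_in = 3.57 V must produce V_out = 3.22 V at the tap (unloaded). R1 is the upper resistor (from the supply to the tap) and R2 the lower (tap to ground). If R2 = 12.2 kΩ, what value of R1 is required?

The divider ratio is R2/(R1+R2) = 3.22/3.57 = 0.9020.
Rearranging, R1 = R2·(1−k)/k = 12.2 × 0.1087 = 1.326 kΩ.

R1 ≈ 1.33 kΩ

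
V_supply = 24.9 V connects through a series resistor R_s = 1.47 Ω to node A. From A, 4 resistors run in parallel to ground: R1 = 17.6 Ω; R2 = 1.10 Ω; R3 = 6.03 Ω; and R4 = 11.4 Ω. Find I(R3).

Parallel bank: R_p = 1/(1/17.6 + 1/1.10 + 1/6.03 + 1/11.4) = 0.8200 Ω.
Node voltage V_A = V_supply · R_p/(R_s + R_p) = 24.9 × 0.3581 = 8.916 V.
Branch current I = V_A/R3 = 8.916/6.03 = 1.479 A.
(Equivalently: I_total = 10.87 A, then current-divider fraction G_k/ΣG = 0.1360.)

I ≈ 1.48 A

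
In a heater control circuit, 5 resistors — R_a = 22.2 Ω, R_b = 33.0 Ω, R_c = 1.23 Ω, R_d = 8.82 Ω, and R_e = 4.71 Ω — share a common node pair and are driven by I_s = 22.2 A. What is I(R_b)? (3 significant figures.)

I ≈ 0.554 A

Conductances: ΣG = 1/22.2 + 1/33.0 + 1/1.23 + 1/8.82 + 1/4.71 = 1.214 (1/Ω).
By the current-divider rule, I = I_s · G_k/ΣG = 22.2 × 0.02496 = 0.5541 A.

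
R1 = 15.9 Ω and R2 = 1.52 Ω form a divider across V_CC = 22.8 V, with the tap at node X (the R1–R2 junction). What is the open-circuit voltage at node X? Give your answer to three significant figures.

Open-circuit (no load on X): V_th = V_CC · R2/(R1 + R2) = 22.8 × 1.52/(15.90 + 1.52) = 1.989 V.

V_th ≈ 1.99 V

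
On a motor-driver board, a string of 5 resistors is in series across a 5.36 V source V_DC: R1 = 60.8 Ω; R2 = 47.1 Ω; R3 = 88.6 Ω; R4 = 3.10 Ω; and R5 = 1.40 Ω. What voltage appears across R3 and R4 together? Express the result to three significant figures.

V ≈ 2.45 V

Total series resistance ΣR = 60.8 + 47.1 + 88.6 + 3.10 + 1.40 = 201.0 Ω.
R_{R3..R4} = 88.6 + 3.10 = 91.70 Ω.
V = V_DC · R/ΣR = 5.36 × 0.4562 = 2.445 V.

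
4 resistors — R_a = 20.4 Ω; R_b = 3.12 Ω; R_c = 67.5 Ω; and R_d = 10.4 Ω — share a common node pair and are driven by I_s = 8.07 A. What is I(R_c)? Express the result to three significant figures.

Total conductance ΣG = 1/20.4 + 1/3.12 + 1/67.5 + 1/10.4 = 0.4805 (units of 1/Ω).
By the current-divider rule, I = I_s · G_k/ΣG = 8.07 × 0.03083 = 0.2488 A.

I ≈ 0.249 A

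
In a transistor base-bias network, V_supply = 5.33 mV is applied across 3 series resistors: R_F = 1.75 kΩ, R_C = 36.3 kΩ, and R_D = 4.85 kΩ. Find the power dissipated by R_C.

P ≈ 0.560 nW

Series current I = V_supply/ΣR = 5.33/42.90 = 0.1242 µA.
P(R_C) = I²·R_C = (0.1242)² × 36.3 = 0.5603 nW.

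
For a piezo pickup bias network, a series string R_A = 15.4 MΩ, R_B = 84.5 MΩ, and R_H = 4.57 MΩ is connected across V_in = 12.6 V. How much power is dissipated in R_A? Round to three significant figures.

P ≈ 0.224 µW

The common current is I = 12.6/104.5 = 0.1206 µA.
P = I²R = 0.01455 × 15.4 = 0.2240 µW.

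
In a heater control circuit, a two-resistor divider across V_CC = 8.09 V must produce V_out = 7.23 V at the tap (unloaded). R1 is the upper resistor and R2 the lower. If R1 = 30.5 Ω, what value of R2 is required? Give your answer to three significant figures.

V_out/V_CC = R2/(R1+R2) = 0.8937.
Rearranging, R2 = R1·k/(1−k) = 30.5 × 8.407 = 256.4 Ω.

R2 ≈ 256 Ω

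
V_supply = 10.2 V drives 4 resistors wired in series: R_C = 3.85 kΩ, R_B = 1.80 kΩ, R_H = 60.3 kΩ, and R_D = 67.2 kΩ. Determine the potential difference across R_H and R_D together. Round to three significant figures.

V ≈ 9.77 V

Total series resistance ΣR = 3.85 + 1.80 + 60.3 + 67.2 = 133.2 kΩ.
R_{R_H..R_D} = 60.3 + 67.2 = 127.5 kΩ.
By the voltage-divider rule, V = 10.2 × 127.5/133.2 = 9.767 V.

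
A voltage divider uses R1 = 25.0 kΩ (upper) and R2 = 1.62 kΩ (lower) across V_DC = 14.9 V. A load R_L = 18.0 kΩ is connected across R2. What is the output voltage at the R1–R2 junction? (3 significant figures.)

V_out ≈ 0.836 V

The load sits in parallel with R2, giving an effective lower resistance R2' = R2·R_L/(R2+R_L) = 1.486 kΩ.
Now apply the divider: V_out = 14.9 × 0.05611 = 0.8361 V.
(Unloaded it would be 0.907 V; the load pulls it down.)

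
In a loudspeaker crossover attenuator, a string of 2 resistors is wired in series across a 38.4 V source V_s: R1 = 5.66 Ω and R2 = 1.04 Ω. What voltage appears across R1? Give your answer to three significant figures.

V ≈ 32.4 V

Series total: ΣR = 5.66 + 1.04 = 6.700 Ω.
V = V_s · R/ΣR = 38.4 × 0.8448 = 32.44 V.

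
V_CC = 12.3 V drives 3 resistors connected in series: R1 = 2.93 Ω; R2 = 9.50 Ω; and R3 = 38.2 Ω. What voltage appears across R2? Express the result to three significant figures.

ΣR = 2.93 + 9.50 + 38.2 = 50.63 Ω.
V = V_CC · R/ΣR = 12.3 × 0.1876 = 2.308 V.

V ≈ 2.31 V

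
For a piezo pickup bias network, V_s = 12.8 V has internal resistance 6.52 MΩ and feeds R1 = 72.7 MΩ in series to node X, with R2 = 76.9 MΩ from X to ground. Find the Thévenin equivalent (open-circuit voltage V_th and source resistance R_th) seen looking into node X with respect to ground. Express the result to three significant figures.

R1' = 6.52 + 72.7 = 79.22 MΩ (source resistance + R1).
With X open, the divider is unloaded: V_th = 12.8 × 76.9/156.1 = 6.305 V.
With V_s suppressed (replaced by a short), R_th = R1' ‖ R2 = (79.22 × 76.9)/(79.22 + 76.9) = 39.02 MΩ.

V_th ≈ 6.30 V, R_th ≈ 39.0 MΩ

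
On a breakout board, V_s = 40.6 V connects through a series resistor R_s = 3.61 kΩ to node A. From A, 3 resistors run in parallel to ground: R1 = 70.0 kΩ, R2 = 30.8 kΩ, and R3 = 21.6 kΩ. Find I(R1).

I ≈ 0.434 mA

Parallel bank: R_p = 1/(1/70.0 + 1/30.8 + 1/21.6) = 10.75 kΩ.
V_A by voltage divider: V_A = 40.6 × 10.75/(3.61 + 10.75) = 30.39 V.
I(R1) = V_A / R1 = 30.39/70.0 = 0.4342 mA.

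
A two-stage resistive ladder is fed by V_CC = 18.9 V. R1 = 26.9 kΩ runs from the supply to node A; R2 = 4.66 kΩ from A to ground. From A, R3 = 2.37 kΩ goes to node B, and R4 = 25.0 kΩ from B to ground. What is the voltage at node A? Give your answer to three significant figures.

V_A ≈ 2.44 V

The second stage (R3 + R4 = 27.37 kΩ) loads node A in parallel with R2.
Effective lower resistance at A: R2 ‖ 27.37 = 3.982 kΩ.
First divider: V_A = V_CC · 3.982/(26.9 + 3.982) = 2.437 V.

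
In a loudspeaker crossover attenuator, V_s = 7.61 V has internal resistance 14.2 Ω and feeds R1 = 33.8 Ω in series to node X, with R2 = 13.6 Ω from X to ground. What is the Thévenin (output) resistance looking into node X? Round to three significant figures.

R_th ≈ 10.6 Ω

R1' = 14.2 + 33.8 = 48.00 Ω (source resistance + R1).
Looking into X with the source shorted: R_th = R1'·R2/(R1'+R2) = 48.00 × 13.6/61.60 = 10.60 Ω.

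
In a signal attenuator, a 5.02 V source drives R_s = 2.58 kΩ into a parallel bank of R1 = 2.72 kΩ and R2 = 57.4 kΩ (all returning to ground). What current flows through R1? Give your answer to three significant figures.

Parallel bank: R_p = 1/(1/2.72 + 1/57.4) = 2.597 kΩ.
Node voltage V_A = V_supply · R_p/(R_s + R_p) = 5.02 × 0.5016 = 2.518 V.
I(R1) = V_A / R1 = 2.518/2.72 = 0.9258 mA.

I ≈ 0.926 mA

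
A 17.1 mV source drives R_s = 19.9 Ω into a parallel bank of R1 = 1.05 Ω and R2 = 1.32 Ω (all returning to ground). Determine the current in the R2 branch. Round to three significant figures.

I ≈ 0.370 mA

Combine the parallel branches: R_p = (1/1.05 + 1/1.32)⁻¹ = 0.5848 Ω.
V_A by voltage divider: V_A = 17.1 × 0.5848/(19.9 + 0.5848) = 0.4882 mV.
Branch current I = V_A/R2 = 0.4882/1.32 = 0.3698 mA.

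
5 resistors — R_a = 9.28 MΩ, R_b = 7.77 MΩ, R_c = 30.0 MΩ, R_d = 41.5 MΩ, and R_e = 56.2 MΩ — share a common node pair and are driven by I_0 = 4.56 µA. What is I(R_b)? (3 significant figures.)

I ≈ 1.88 µA

Conductances: ΣG = 1/9.28 + 1/7.77 + 1/30.0 + 1/41.5 + 1/56.2 = 0.3117 (1/MΩ).
Current divider: I(R_b) = I_0 · G_k/ΣG = 4.56 × (0.1287/0.3117) = 4.56 × 0.4129 = 1.883 µA.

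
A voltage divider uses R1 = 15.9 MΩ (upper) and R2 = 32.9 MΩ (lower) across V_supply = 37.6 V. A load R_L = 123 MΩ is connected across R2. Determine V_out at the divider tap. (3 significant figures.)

V_out ≈ 23.3 V

R2 ‖ R_L = (32.9 × 123)/(32.9 + 123) = 25.96 MΩ.
Now apply the divider: V_out = 37.6 × 0.6201 = 23.32 V.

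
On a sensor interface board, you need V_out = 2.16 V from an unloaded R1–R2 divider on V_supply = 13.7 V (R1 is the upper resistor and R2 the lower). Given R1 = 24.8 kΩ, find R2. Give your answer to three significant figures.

R2 ≈ 4.64 kΩ

Required fraction k = V_out/V_supply = 0.1577.
Rearranging, R2 = R1·k/(1−k) = 24.8 × 0.1872 = 4.642 kΩ.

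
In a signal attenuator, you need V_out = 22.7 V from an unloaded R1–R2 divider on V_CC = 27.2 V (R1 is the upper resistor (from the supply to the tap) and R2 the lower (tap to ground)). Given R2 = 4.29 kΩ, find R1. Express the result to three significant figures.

The divider ratio is R2/(R1+R2) = 22.7/27.2 = 0.8346.
So R1 = R2 · (V_CC/V_out − 1) = 4.29 × (27.2/22.7 − 1) = 4.29 × 0.1982 = 0.8504 kΩ.

R1 ≈ 0.850 kΩ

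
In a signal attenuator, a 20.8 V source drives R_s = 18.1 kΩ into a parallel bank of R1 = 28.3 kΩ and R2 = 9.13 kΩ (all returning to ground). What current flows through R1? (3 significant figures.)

Combine the parallel branches: R_p = (1/28.3 + 1/9.13)⁻¹ = 6.903 kΩ.
Node voltage V_A = V_CC · R_p/(R_s + R_p) = 20.8 × 0.2761 = 5.743 V.
Branch current I = V_A/R1 = 5.743/28.3 = 0.2029 mA.
(Check via current divider: I_total = 0.8319 mA; share G_k/ΣG = 0.2439 → same result.)

I ≈ 0.203 mA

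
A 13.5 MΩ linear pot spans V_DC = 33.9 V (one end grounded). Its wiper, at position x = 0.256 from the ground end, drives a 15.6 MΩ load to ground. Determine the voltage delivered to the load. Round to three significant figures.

Lower segment x·R_p = 3.456 MΩ; upper segment (1−x)·R_p = 10.04 MΩ.
Lower segment in parallel with the load: 3.456 ‖ 15.6 = 2.829 MΩ.
Then V_out = V_DC · 2.829/(10.04 + 2.829) = 7.450 V.

V_out ≈ 7.45 V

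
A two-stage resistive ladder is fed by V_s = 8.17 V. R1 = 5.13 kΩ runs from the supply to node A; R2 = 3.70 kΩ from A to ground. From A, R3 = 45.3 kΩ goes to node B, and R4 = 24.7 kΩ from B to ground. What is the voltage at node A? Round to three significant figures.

V_A ≈ 3.32 V

Looking into the second stage from A: R3 + R4 = 70.00 kΩ appears in parallel with R2.
Effective lower resistance at A: R2 ‖ 70.00 = 3.514 kΩ.
So V_A = 8.17 × 0.4065 = 3.321 V.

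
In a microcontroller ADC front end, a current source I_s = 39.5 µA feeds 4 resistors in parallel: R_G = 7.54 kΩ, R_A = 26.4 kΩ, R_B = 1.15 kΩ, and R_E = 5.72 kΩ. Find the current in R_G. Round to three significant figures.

I ≈ 4.31 µA

Total conductance ΣG = 1/7.54 + 1/26.4 + 1/1.15 + 1/5.72 = 1.215 (units of 1/kΩ).
R_G takes the fraction G_k/ΣG = 0.1326/1.215 = 0.1092, so I = 39.5 × 0.1092 = 4.312 µA.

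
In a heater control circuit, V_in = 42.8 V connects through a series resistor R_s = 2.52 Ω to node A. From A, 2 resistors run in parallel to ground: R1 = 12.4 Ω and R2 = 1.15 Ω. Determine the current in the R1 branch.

Equivalent of the parallel group: R_p = 1.052 Ω.
V_A by voltage divider: V_A = 42.8 × 1.052/(2.52 + 1.052) = 12.61 V.
Branch current I = V_A/R1 = 12.61/12.4 = 1.017 A.

I ≈ 1.02 A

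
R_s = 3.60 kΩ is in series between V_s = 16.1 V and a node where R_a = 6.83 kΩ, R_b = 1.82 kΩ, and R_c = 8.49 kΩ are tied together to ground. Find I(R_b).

Equivalent of the parallel group: R_p = 1.229 kΩ.
V_A by voltage divider: V_A = 16.1 × 1.229/(3.60 + 1.229) = 4.098 V.
I(R_b) = V_A / R_b = 4.098/1.82 = 2.251 mA.
(Equivalently: I_total = 3.334 mA, then current-divider fraction G_k/ΣG = 0.6753.)

I ≈ 2.25 mA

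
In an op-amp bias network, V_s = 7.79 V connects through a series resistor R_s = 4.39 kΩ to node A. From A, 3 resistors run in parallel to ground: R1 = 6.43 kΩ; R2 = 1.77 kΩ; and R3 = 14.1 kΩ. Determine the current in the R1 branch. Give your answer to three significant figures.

Equivalent of the parallel group: R_p = 1.264 kΩ.
Node voltage V_A = V_s · R_p/(R_s + R_p) = 7.79 × 0.2235 = 1.741 V.
I(R1) = V_A / R1 = 1.741/6.43 = 0.2708 mA.
(Equivalently: I_total = 1.378 mA, then current-divider fraction G_k/ΣG = 0.1965.)

I ≈ 0.271 mA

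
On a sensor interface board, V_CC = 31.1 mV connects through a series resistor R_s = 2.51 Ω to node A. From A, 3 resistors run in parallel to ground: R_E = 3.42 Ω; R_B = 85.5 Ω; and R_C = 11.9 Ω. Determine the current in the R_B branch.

Combine the parallel branches: R_p = (1/3.42 + 1/85.5 + 1/11.9)⁻¹ = 2.576 Ω.
Node voltage V_A = V_CC · R_p/(R_s + R_p) = 31.1 × 0.5065 = 15.75 mV.
Branch current I = V_A/R_B = 15.75/85.5 = 0.1842 mA.
(Check via current divider: I_total = 6.114 mA; share G_k/ΣG = 0.03013 → same result.)

I ≈ 0.184 mA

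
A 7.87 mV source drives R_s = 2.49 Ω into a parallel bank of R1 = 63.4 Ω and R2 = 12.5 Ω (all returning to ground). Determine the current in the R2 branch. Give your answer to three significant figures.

I ≈ 0.508 mA

Parallel bank: R_p = 1/(1/63.4 + 1/12.5) = 10.44 Ω.
Node voltage V_A = V_in · R_p/(R_s + R_p) = 7.87 × 0.8074 = 6.355 mV.
Branch current I = V_A/R2 = 6.355/12.5 = 0.5084 mA.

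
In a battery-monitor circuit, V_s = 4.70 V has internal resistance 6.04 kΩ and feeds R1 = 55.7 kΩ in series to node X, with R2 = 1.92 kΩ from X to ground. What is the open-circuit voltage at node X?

R1' = 6.04 + 55.7 = 61.74 kΩ (source resistance + R1).
V_th is the unloaded tap voltage: V_s · R2/(R1'+R2) = 4.70 × 0.03016 = 0.1418 V.

V_th ≈ 0.142 V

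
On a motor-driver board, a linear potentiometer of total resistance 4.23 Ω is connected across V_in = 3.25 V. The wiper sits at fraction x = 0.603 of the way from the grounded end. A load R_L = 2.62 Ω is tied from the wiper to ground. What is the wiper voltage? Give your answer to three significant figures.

V_out ≈ 1.41 V

Lower segment x·R_p = 2.551 Ω; upper segment (1−x)·R_p = 1.679 Ω.
Lower segment in parallel with the load: 2.551 ‖ 2.62 = 1.292 Ω.
V_out = 3.25 × 1.292/(1.679 + 1.292) = 1.413 V.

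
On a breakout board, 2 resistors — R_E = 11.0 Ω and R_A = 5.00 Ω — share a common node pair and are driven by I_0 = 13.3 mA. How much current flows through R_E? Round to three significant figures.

Two-branch current divider: I_k = I_0 · R_other/(R_1 + R_2).
I(R_E) = 13.3 × 5.00/(11.0 + 5.00) = 13.3 × 0.3125 = 4.156 mA.

I ≈ 4.16 mA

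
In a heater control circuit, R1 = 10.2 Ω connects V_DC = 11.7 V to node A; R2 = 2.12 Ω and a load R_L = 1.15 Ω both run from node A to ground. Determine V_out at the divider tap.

The load sits in parallel with R2, giving an effective lower resistance R2' = R2·R_L/(R2+R_L) = 0.7456 Ω.
Now apply the divider: V_out = 11.7 × 0.06812 = 0.7970 V.
(Unloaded it would be 2.01 V; the load pulls it down.)

V_out ≈ 0.797 V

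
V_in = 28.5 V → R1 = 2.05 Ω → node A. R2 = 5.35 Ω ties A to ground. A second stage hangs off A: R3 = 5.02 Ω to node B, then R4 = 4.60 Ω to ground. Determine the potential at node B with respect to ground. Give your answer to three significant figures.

The second stage (R3 + R4 = 9.620 Ω) loads node A in parallel with R2.
R2 ‖ (R3+R4) = 3.438 Ω.
So V_A = 28.5 × 0.6265 = 17.85 V.
V_B = V_A × 0.4782 = 8.537 V.

V_B ≈ 8.54 V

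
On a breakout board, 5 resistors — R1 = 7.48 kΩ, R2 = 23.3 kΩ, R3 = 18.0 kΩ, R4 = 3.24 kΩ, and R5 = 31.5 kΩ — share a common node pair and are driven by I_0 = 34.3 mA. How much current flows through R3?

I ≈ 3.33 mA

Total conductance ΣG = 1/7.48 + 1/23.3 + 1/18.0 + 1/3.24 + 1/31.5 = 0.5726 (units of 1/kΩ).
By the current-divider rule, I = I_0 · G_k/ΣG = 34.3 × 0.09703 = 3.328 mA.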